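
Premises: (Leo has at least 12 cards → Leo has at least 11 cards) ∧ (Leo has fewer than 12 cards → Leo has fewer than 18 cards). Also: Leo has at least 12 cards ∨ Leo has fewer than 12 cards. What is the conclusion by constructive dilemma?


Constructive dilemma: (P → Q) ∧ (R → S), P ∨ R ⊢ Q ∨ S
Premise 1: Leo has at least 12 cards → Leo has at least 11 cards
Premise 2: Leo has fewer than 12 cards → Leo has fewer than 18 cards
Premise 3: Leo has at least 12 cards ∨ Leo has fewer than 12 cards
Case 1: Assuming Leo has at least 12 cards, then by Premise 1, Leo has at least 11 cards.
Case 2: Assuming Leo has fewer than 12 cards, then by Premise 2, Leo has fewer than 18 cards.
Since one of Leo has at least 12 cards or Leo has fewer than 12 cards must hold, we get Leo has at least 11 cards or Leo has fewer than 18 cards.

Leo has at least 11 cards or Leo has fewer than 18 cards.


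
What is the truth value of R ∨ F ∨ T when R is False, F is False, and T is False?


R = False, F = False, T = False
Step 1: R ∨ F = False OR False = False
Step 2: False ∨ T = False OR False = False
OR is true when at least one operand is true.

False


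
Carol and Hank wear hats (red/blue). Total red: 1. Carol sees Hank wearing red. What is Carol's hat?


Total red = 1, Hank = red
Red accounted for: 1
Remaining for Carol: 0
Carol's hat is blue.

blue


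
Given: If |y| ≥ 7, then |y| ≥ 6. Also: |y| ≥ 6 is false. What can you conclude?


Modus tollens: P → Q, ¬Q ⊢ ¬P
P: |y| ≥ 7
Q: |y| ≥ 6
We have P → Q and Q is false.
By modus tollens, P must be false.

It is not the case that |y| ≥ 7


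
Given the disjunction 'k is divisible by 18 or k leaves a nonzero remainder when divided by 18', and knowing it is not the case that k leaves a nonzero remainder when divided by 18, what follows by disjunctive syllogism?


Disjunctive syllogism: P ∨ Q, ¬P ⊢ Q
Disjunction: k is divisible by 18 ∨ k leaves a nonzero remainder when divided by 18
We know it is not the case that k leaves a nonzero remainder when divided by 18.
By disjunctive syllogism, the other disjunct must be true.

k is divisible by 18


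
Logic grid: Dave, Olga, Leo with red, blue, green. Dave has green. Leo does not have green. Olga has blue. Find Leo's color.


From clues:
  Dave → green
  Olga → blue
By elimination, Leo gets the remaining.

red


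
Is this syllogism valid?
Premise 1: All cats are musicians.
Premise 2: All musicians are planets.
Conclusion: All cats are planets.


Premise 1: All cats are musicians.
Premise 2: All musicians are planets.
Conclusion: All cats are planets.
Barbara syllogism (AAA-1): All A are B, All B are C → All A are C.
Middle term (musicians) distributed in premise 2.

Valid


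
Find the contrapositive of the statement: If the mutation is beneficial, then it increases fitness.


Original: If the mutation is beneficial, then it increases fitness
Contrapositive: If ¬Q, then ¬P
Negate Q: not (it increases fitness)
Negate P: not (the mutation is beneficial)

If not (it increases fitness), then not (the mutation is beneficial).


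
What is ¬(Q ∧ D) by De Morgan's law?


De Morgan's law: ¬(P ∧ Q) ≡ ¬P ∨ ¬Q
¬(Q ∧ D) = ¬Q ∨ ¬D

¬Q ∨ ¬D


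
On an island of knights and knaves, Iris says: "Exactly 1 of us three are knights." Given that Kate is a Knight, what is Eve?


Iris claims exactly 1 knights among Iris, Kate, Eve.
Given: Kate is a Knight.

Case 1: Iris is a Knight (tells truth)
  Then exactly 1 of the three are knights.
  Counting Iris, Kate: 2 knight(s) so far. Need -1 more → impossible.
Case 2: Iris is a Knave (lies)
  Then the count is NOT 1.
  If Eve = Knave, count = 1 = 1 → claim would be true, contradicts lie.
  If Eve = Knight, count = 2 ≠ 1 → lie confirmed ✓

Eve is a Knight.

Knight


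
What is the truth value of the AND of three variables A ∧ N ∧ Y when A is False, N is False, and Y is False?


A = False, N = False, Y = False
Step 1: A ∧ N = False AND False = False
Step 2: (False) ∧ Y = (False) AND False = False
AND is true only when ALL operands are true.

False


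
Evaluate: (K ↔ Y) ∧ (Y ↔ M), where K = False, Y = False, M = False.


K = False, Y = False, M = False
Step 1: K ↔ Y is true when K and Y have the same value. Result: True
Step 2: Y ↔ M is true when Y and M have the same value. Result: True
Step 3: True ∧ True = True

True


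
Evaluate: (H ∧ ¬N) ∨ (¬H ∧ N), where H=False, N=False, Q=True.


H = False, N = False, Q = True
Expression: (H ∧ ¬N) ∨ (¬H ∧ N)
Step 1: ¬N = NOT False = True
Step 2: H ∧ ¬N = False AND True = False
Step 3: ¬H = NOT False = True
Step 4: ¬H ∧ N = True AND False = False
Step 5: (False) ∨ (False) = False OR False = False

False


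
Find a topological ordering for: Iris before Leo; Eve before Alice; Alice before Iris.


Constraints: Iris before Leo; Eve before Alice; Alice before Iris
Method: repeatedly schedule the remaining task that has no remaining task required before it.
  Step 1: remaining {Leo, Alice, Eve, Iris}; every task except Eve still has a predecessor pending → schedule Eve.
  Step 2: remaining {Leo, Alice, Iris}; every task except Alice still has a predecessor pending → schedule Alice.
  Step 3: remaining {Leo, Iris}; every task except Iris still has a predecessor pending → schedule Iris.
  Step 4: only Leo remains → schedule Leo.
Resulting order:

Eve → Alice → Iris → Leo


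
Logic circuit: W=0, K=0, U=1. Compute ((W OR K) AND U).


W OR K = 0|0 = 0
0 AND 1 = 0

0


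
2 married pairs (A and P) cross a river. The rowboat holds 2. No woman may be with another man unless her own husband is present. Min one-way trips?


Label couples A and P.
1. WA+WP → (far: WA,WP; near: HA,HP)
2. WA ←   (far: WP; near: HA,HP,WA)
3. HA+HP → (far: HA,HP,WP; near: WA)
4. HA ←   (far: HP,WP; near: HA,WA)  — HA returns, since WA is alone on near bank
5. HA+WA → (far: all four; near: empty)
Every state respects the constraint.
Minimum trips = 5

5


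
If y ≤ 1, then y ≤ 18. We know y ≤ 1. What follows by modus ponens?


Modus ponens: P → Q, P ⊢ Q
P: y ≤ 1
Q: y ≤ 18
We have P → Q and P is true.
By modus ponens, Q must be true.

y ≤ 18


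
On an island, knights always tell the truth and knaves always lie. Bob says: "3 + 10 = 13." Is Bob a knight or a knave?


Statement: "3 + 10 = 13."
Actual: 3 + 10 = 13
Claimed: 13
Statement is TRUE → Bob tells the truth → Knight

Knight


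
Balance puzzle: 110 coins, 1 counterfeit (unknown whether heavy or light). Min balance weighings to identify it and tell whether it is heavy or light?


Let n = 110. 220 possibilities (n coins × lighter/heavier); each weighing has 3 outcomes.
Bound for k weighings: say the first weighing puts j coins on each pan. If it tips, the 2j weighed coins remain suspects (each with a known direction) and k-1 weighings give 3^(k-1) outcomes; 3^(k-1) is odd, so 2j ≤ 3^(k-1) - 1. If it balances, the n - 2j unweighed coins remain with direction unknown: 2(n - 2j) ≤ 3^(k-1) - 1 by the same parity argument. Adding, n ≤ (3^(k-1) - 1) + (3^(k-1) - 1)/2 = (3^k - 3)/2, and the classical three-group strategy achieves this (3 coins in 2 weighings, 12 in 3, 39 in 4, 120 in 5).
So we need the smallest k with (3^k - 3)/2 ≥ 110.
k = 4: (3^4 - 3)/2 = 39 < 110 ✗
k = 5: (3^5 - 3)/2 = 120 ≥ 110 ✓

5


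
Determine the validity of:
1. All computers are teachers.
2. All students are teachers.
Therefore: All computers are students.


Premise 1: All computers are teachers.
Premise 2: All students are teachers.
Conclusion: All computers are students.
Fallacy: undistributed middle. teachers is predicate in both.
Counterexample: computers and students could be disjoint subsets of teachers.

Invalid


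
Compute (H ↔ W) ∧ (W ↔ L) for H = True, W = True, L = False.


H = True, W = True, L = False
Step 1: H ↔ W is true when H and W have the same value. Result: True
Step 2: W ↔ L is true when W and L have the same value. Result: False
Step 3: True ∧ False = False

False


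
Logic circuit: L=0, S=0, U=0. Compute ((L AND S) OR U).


L AND S = 0&0 = 0
0 OR 0 = 0

0


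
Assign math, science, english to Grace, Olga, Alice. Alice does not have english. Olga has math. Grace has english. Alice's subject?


From clues:
  Grace → english
  Olga → math
By elimination, Alice gets the remaining.

science


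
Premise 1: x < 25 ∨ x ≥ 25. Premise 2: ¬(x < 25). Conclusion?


Disjunctive syllogism: P ∨ Q, ¬P ⊢ Q
Disjunction: x < 25 ∨ x ≥ 25
We know it is not the case that x < 25.
By disjunctive syllogism, the other disjunct must be true.

x ≥ 25


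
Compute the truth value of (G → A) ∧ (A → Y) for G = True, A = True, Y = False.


G = True, A = True, Y = False
Step 1: G → A is false only when G=True and A=False. Result: True
Step 2: A → Y is false only when A=True and Y=False. Result: False
Step 3: True ∧ False = False

False


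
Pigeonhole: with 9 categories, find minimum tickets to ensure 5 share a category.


Pigeonhole: to guarantee k in one of n categories, need (k-1)×n + 1.
k = 5, n = 9
Minimum = (5-1) × 9 + 1 = 4 × 9 + 1

37


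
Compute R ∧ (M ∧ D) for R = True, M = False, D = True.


R = True, M = False, D = True
Step 1: M ∧ D = False AND True = False
Step 2: R ∧ False = True AND False = False
AND is true only when ALL operands are true.

False


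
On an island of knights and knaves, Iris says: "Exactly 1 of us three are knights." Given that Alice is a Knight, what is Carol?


Iris claims exactly 1 knights among Iris, Alice, Carol.
Given: Alice is a Knight.

Case 1: Iris is a Knight (tells truth)
  Then exactly 1 of the three are knights.
  Counting Iris, Alice: 2 knight(s) so far. Need -1 more → impossible.
Case 2: Iris is a Knave (lies)
  Then the count is NOT 1.
  If Carol = Knave, count = 1 = 1 → claim would be true, contradicts lie.
  If Carol = Knight, count = 2 ≠ 1 → lie confirmed ✓

Carol is a Knight.

Knight


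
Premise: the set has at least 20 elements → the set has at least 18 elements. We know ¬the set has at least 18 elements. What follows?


Modus tollens: P → Q, ¬Q ⊢ ¬P
P: the set has at least 20 elements
Q: the set has at least 18 elements
We have P → Q and Q is false.
By modus tollens, P must be false.

It is not the case that the set has at least 20 elements


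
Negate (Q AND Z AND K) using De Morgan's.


De Morgan's law: ¬(P ∧ Q ∧ R) ≡ ¬P ∨ ¬Q ∨ ¬R
¬(Q ∧ Z ∧ K) = ¬Q ∨ ¬Z ∨ ¬K

¬Q ∨ ¬Z ∨ ¬K


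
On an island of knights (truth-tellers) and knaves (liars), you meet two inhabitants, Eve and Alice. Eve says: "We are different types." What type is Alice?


Eve says: "We are different types."
Case 1: Eve is a Knight (truth-teller)
  Statement is true → they ARE different → Alice is a Knave
Case 2: Eve is a Knave (liar)
  Statement is false → they are NOT different → Alice is a Knave
In both cases, Alice is a Knave.

Knave


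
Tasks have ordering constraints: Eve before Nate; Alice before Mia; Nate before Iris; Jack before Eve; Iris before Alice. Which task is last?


Constraints: Eve before Nate; Alice before Mia; Nate before Iris; Jack before Eve; Iris before Alice
The last task can have nothing scheduled after it, so it must never appear on the left of a 'before'.
Tasks appearing before some other task: Eve, Alice, Nate, Jack, Iris.
The only task not in that list is Mia → it is last.

Mia


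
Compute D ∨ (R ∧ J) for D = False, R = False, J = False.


D = False, R = False, J = False
Step 1: R ∧ J = False AND False = False
Step 2: D ∨ False = False OR False = False
AND evaluated first (higher precedence); then OR applied.

False


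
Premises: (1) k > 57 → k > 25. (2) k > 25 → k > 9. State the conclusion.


Hypothetical syllogism: P → Q, Q → R ⊢ P → R
Premise 1: k > 57 → k > 25
Premise 2: k > 25 → k > 9
Chain the implications: the middle term (k > 25) links the two.
Conclusion: If k > 57, then k > 9.

If k > 57, then k > 9.


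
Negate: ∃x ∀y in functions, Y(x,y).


Original: ∃x ∀y Y(x,y)
Rule: ¬∀→∃, ¬∃→∀, negate predicate.
Negation: ∀x ∃y ¬Y(x,y)

∀x ∃y ¬Y(x,y)


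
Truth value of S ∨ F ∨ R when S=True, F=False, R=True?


S = True, F = False, R = True
Expression: S ∨ F ∨ R
Step 1: S ∨ F = True OR False = True
Step 2: (True) ∨ R = True OR True = True

True


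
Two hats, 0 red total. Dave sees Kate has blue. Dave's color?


Total red = 0, Kate = blue
Red accounted for: 0
Remaining for Dave: 0
Dave's hat is blue.

blue


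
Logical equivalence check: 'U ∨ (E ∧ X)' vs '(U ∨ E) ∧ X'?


Expression 1: U ∨ (E ∧ X)
Expression 2: (U ∨ E) ∧ X
Truth table (U E X | Expr1 Expr2):
  T T T |   T     T
  T T F |   T     F   ← differ
  T F T |   T     T
  T F F |   T     F   ← differ
  F T T |   T     T
  F T F |   F     F
  F F T |   F     F
  F F F |   F     F
Counterexample: U=T, E=T, X=F gives Expr1 = T but Expr2 = F, so the expressions are NOT logically equivalent.

No


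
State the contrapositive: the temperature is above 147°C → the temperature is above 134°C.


Original: If the temperature is above 147°C, then the temperature is above 134°C
Contrapositive: If ¬Q, then ¬P
Negate Q: not (the temperature is above 134°C)
Negate P: not (the temperature is above 147°C)

If not (the temperature is above 134°C), then not (the temperature is above 147°C).


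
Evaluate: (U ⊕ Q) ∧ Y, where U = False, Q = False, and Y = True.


U = False, Q = False, Y = True
Step 1: U ⊕ Q = False XOR False = False
Step 2: False ∧ Y = False AND True = False
XOR true when exactly one of U,Q is true; then AND with Y.

False


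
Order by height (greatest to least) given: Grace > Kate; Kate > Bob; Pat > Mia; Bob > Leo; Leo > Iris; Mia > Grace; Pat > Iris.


Constraints: Grace > Kate; Kate > Bob; Pat > Mia; Bob > Leo; Leo > Iris; Mia > Grace; Pat > Iris
Method: at each step, the next-highest is the one remaining person who never appears on the smaller side of a constraint between remaining people.
  Step 1: remaining {Bob, Mia, Pat, Kate, Leo, Grace, Iris}; on the smaller side: {Bob, Mia, Kate, Leo, Grace, Iris} → Pat is next (Pat > Mia; Pat > Iris).
  Step 2: remaining {Bob, Mia, Kate, Leo, Grace, Iris}; on the smaller side: {Bob, Kate, Leo, Grace, Iris} → Mia is next (Mia > Grace).
  Step 3: remaining {Bob, Kate, Leo, Grace, Iris}; on the smaller side: {Bob, Kate, Leo, Iris} → Grace is next (Grace > Kate).
  Step 4: remaining {Bob, Kate, Leo, Iris}; on the smaller side: {Bob, Leo, Iris} → Kate is next (Kate > Bob).
  Step 5: remaining {Bob, Leo, Iris}; on the smaller side: {Leo, Iris} → Bob is next (Bob > Leo).
  Step 6: remaining {Leo, Iris}; on the smaller side: {Iris} → Leo is next (Leo > Iris).
  Step 7: only Iris remains → lowest.
Final ranking (highest to lowest):

Pat > Mia > Grace > Kate > Bob > Leo > Iris


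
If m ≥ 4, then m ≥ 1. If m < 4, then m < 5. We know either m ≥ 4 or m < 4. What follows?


Constructive dilemma: (P → Q) ∧ (R → S), P ∨ R ⊢ Q ∨ S
Premise 1: m ≥ 4 → m ≥ 1
Premise 2: m < 4 → m < 5
Premise 3: m ≥ 4 ∨ m < 4
Case 1: Assuming m ≥ 4, then by Premise 1, m ≥ 1.
Case 2: Assuming m < 4, then by Premise 2, m < 5.
Since one of m ≥ 4 or m < 4 must hold, we get m ≥ 1 or m < 5.

m ≥ 1 or m < 5.


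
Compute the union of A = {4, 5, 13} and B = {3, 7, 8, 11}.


A = {4, 5, 13}
B = {3, 7, 8, 11}
Operation: union
All elements combined: 3, 4, 5, 7, 8, 11, 13

{3, 4, 5, 7, 8, 11, 13}


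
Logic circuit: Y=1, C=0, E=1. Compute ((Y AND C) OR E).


Y AND C = 1&0 = 0
0 OR 1 = 1

1


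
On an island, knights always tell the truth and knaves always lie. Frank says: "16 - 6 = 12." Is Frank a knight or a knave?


Statement: "16 - 6 = 12."
Actual: 16 - 6 = 10
Claimed: 12
Statement is FALSE → Frank lies → Knave

Knave


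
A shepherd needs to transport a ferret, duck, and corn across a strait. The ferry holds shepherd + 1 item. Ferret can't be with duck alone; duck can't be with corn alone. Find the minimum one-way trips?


1. shepherd+duck → 2. shepherd ← 3. shepherd+ferret → 4. shepherd+duck ← 5. shepherd+corn → 6. shepherd ← 7. shepherd+duck →
Minimum trips = 7

7


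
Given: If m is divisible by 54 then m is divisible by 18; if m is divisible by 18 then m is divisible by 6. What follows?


Hypothetical syllogism: P → Q, Q → R ⊢ P → R
Premise 1: m is divisible by 54 → m is divisible by 18
Premise 2: m is divisible by 18 → m is divisible by 6
Chain the implications: the middle term (m is divisible by 18) links the two.
Conclusion: If m is divisible by 54, then m is divisible by 6.

If m is divisible by 54, then m is divisible by 6.


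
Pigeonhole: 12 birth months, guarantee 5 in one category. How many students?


Pigeonhole: to guarantee k in one of n categories, need (k-1)×n + 1.
k = 5, n = 12
Minimum = (5-1) × 12 + 1 = 4 × 12 + 1

49


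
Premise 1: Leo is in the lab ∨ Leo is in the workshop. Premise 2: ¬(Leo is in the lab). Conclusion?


Disjunctive syllogism: P ∨ Q, ¬P ⊢ Q
Disjunction: Leo is in the lab ∨ Leo is in the workshop
We know it is not the case that Leo is in the lab.
By disjunctive syllogism, the other disjunct must be true.

Leo is in the workshop


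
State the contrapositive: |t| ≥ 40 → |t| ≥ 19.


Original: If |t| ≥ 40, then |t| ≥ 19
Contrapositive: If ¬Q, then ¬P
Negate Q: not (|t| ≥ 19)
Negate P: not (|t| ≥ 40)

If not (|t| ≥ 19), then not (|t| ≥ 40).


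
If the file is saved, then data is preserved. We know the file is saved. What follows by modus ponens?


Modus ponens: P → Q, P ⊢ Q
P: the file is saved
Q: data is preserved
We have P → Q and P is true.
By modus ponens, Q must be true.

Data is preserved


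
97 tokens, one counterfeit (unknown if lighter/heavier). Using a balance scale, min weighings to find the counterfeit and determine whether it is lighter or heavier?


Let n = 97. 194 possibilities (n tokens × lighter/heavier); each weighing has 3 outcomes.
Bound for k weighings: say the first weighing puts j tokens on each pan. If it tips, the 2j weighed tokens remain suspects (each with a known direction) and k-1 weighings give 3^(k-1) outcomes; 3^(k-1) is odd, so 2j ≤ 3^(k-1) - 1. If it balances, the n - 2j unweighed tokens remain with direction unknown: 2(n - 2j) ≤ 3^(k-1) - 1 by the same parity argument. Adding, n ≤ (3^(k-1) - 1) + (3^(k-1) - 1)/2 = (3^k - 3)/2, and the classical three-group strategy achieves this (3 tokens in 2 weighings, 12 in 3, 39 in 4, 120 in 5).
So we need the smallest k with (3^k - 3)/2 ≥ 97.
k = 4: (3^4 - 3)/2 = 39 < 97 ✗
k = 5: (3^5 - 3)/2 = 120 ≥ 97 ✓

5


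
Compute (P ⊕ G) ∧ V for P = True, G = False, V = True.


P = True, G = False, V = True
Step 1: P ⊕ G = True XOR False = True
Step 2: True ∧ V = True AND True = True
XOR true when exactly one of P,G is true; then AND with V.

True


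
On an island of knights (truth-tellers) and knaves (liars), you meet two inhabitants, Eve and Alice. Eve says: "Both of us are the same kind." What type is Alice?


Eve says: "Both of us are the same kind."
Case 1: Eve is a Knight (truth-teller)
  Statement is true → they ARE the same → Alice is also a Knight
Case 2: Eve is a Knave (liar)
  Statement is false → they are NOT the same → Alice is a Knight
In both cases, Alice is a Knight.

Knight


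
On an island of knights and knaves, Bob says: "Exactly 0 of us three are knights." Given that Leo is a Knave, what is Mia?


Bob claims exactly 0 knights among Bob, Leo, Mia.
Given: Leo is a Knave.

Case 1: Bob is a Knight (tells truth)
  Then exactly 0 of the three are knights.
  Counting Bob, Leo: 1 knight(s) so far. Need -1 more → impossible.
Case 2: Bob is a Knave (lies)
  Then the count is NOT 0.
  If Mia = Knave, count = 0 = 0 → claim would be true, contradicts lie.
  If Mia = Knight, count = 1 ≠ 0 → lie confirmed ✓

Mia is a Knight.

Knight


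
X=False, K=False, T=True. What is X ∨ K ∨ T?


X = False, K = False, T = True
Expression: X ∨ K ∨ T
Step 1: X ∨ K = False OR False = False
Step 2: (False) ∨ T = False OR True = True

True


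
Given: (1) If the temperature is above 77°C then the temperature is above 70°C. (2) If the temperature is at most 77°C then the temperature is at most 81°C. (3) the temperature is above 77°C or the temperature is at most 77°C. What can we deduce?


Constructive dilemma: (P → Q) ∧ (R → S), P ∨ R ⊢ Q ∨ S
Premise 1: the temperature is above 77°C → the temperature is above 70°C
Premise 2: the temperature is at most 77°C → the temperature is at most 81°C
Premise 3: the temperature is above 77°C ∨ the temperature is at most 77°C
Case 1: Assuming the temperature is above 77°C, then by Premise 1, the temperature is above 70°C.
Case 2: Assuming the temperature is at most 77°C, then by Premise 2, the temperature is at most 81°C.
Since one of the temperature is above 77°C or the temperature is at most 77°C must hold, we get the temperature is above 70°C or the temperature is at most 81°C.

The temperature is above 70°C or the temperature is at most 81°C.


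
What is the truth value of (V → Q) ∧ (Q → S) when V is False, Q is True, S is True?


V = False, Q = True, S = True
Step 1: V → Q is false only when V=True and Q=False. Result: True
Step 2: Q → S is false only when Q=True and S=False. Result: True
Step 3: True ∧ True = True

True


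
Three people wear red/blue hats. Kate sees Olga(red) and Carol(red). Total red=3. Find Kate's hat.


Total red = 3, seen red = 2
Own red = 3 - 2 = 1
Kate's hat is red.

red


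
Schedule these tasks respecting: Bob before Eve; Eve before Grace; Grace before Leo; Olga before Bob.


Constraints: Bob before Eve; Eve before Grace; Grace before Leo; Olga before Bob
Method: repeatedly schedule the remaining task that has no remaining task required before it.
  Step 1: remaining {Eve, Grace, Olga, Leo, Bob}; every task except Olga still has a predecessor pending → schedule Olga.
  Step 2: remaining {Eve, Grace, Leo, Bob}; every task except Bob still has a predecessor pending → schedule Bob.
  Step 3: remaining {Eve, Grace, Leo}; every task except Eve still has a predecessor pending → schedule Eve.
  Step 4: remaining {Grace, Leo}; every task except Grace still has a predecessor pending → schedule Grace.
  Step 5: only Leo remains → schedule Leo.
Resulting order:

Olga → Bob → Eve → Grace → Leo


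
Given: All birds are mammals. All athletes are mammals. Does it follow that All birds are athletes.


Premise 1: All birds are mammals.
Premise 2: All athletes are mammals.
Conclusion: All birds are athletes.
Fallacy: undistributed middle. mammals is predicate in both.
Counterexample: birds and athletes could be disjoint subsets of mammals.

Invalid


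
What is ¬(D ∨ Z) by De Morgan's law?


De Morgan's law: ¬(P ∨ Q) ≡ ¬P ∧ ¬Q
¬(D ∨ Z) = ¬D ∧ ¬Z

¬D ∧ ¬Z


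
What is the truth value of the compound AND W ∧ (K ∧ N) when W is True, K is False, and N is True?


W = True, K = False, N = True
Step 1: K ∧ N = False AND True = False
Step 2: W ∧ False = True AND False = False
AND is true only when ALL operands are true.

False


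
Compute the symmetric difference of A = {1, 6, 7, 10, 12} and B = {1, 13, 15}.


A = {1, 6, 7, 10, 12}
B = {1, 13, 15}
Operation: symmetric difference
In A only: [6, 7, 10, 12], in B only: [13, 15]

{6, 7, 10, 12, 13, 15}


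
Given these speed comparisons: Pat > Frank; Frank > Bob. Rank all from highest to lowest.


Constraints: Pat > Frank; Frank > Bob
Method: at each step, the next-highest is the one remaining person who never appears on the smaller side of a constraint between remaining people.
  Step 1: remaining {Frank, Bob, Pat}; on the smaller side: {Frank, Bob} → Pat is next (Pat > Frank).
  Step 2: remaining {Frank, Bob}; on the smaller side: {Bob} → Frank is next (Frank > Bob).
  Step 3: only Bob remains → lowest.
Final ranking (highest to lowest):

Pat > Frank > Bob


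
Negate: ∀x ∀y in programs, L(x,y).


Original: ∀x ∀y L(x,y)
Rule: ¬∀→∃, ¬∃→∀, negate predicate.
Negation: ∃x ∃y ¬L(x,y)

∃x ∃y ¬L(x,y)


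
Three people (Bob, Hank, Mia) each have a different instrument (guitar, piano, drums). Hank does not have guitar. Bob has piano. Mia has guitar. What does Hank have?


From clues:
  Mia → guitar
  Bob → piano
By elimination, Hank gets the remaining.

drums


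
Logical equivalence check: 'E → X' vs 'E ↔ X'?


Expression 1: E → X
Expression 2: E ↔ X
Truth table (E X | Expr1 Expr2):
  T T |   T     T
  T F |   F     F
  F T |   T     F   ← differ
  F F |   T     T
Counterexample: E=F, X=T gives Expr1 = T but Expr2 = F, so the expressions are NOT logically equivalent.

No


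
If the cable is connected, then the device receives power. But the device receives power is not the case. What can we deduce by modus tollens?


Modus tollens: P → Q, ¬Q ⊢ ¬P
P: the cable is connected
Q: the device receives power
We have P → Q and Q is false.
By modus tollens, P must be false.

It is not the case that the cable is connected


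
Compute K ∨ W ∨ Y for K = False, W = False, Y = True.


K = False, W = False, Y = True
Step 1: K ∨ W = False OR False = False
Step 2: False ∨ Y = False OR True = True
OR is true when at least one operand is true.

True


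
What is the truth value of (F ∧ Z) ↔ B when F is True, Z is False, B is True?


F = True, Z = False, B = True
Step 1: F ∧ Z = True AND False = False
Step 2: (False) ↔ B: true when both sides have same truth value.
Result: False ↔ True = False

False


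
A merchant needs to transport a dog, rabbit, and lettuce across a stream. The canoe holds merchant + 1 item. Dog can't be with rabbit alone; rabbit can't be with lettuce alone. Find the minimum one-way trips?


1. merchant+rabbit → 2. merchant ← 3. merchant+dog → 4. merchant+rabbit ← 5. merchant+lettuce → 6. merchant ← 7. merchant+rabbit →
Minimum trips = 7

7


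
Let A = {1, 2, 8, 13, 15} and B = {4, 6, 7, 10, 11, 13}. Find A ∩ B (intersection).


A = {1, 2, 8, 13, 15}
B = {4, 6, 7, 10, 11, 13}
Operation: intersection
Elements in both: 13

{13}


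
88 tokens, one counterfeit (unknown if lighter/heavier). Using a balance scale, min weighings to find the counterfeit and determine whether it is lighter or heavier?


Let n = 88. 176 possibilities (n tokens × lighter/heavier); each weighing has 3 outcomes.
Bound for k weighings: say the first weighing puts j tokens on each pan. If it tips, the 2j weighed tokens remain suspects (each with a known direction) and k-1 weighings give 3^(k-1) outcomes; 3^(k-1) is odd, so 2j ≤ 3^(k-1) - 1. If it balances, the n - 2j unweighed tokens remain with direction unknown: 2(n - 2j) ≤ 3^(k-1) - 1 by the same parity argument. Adding, n ≤ (3^(k-1) - 1) + (3^(k-1) - 1)/2 = (3^k - 3)/2, and the classical three-group strategy achieves this (3 tokens in 2 weighings, 12 in 3, 39 in 4, 120 in 5).
So we need the smallest k with (3^k - 3)/2 ≥ 88.
k = 4: (3^4 - 3)/2 = 39 < 88 ✗
k = 5: (3^5 - 3)/2 = 120 ≥ 88 ✓

5


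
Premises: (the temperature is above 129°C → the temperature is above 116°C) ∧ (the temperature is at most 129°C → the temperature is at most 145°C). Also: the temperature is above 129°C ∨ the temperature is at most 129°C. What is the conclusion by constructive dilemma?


Constructive dilemma: (P → Q) ∧ (R → S), P ∨ R ⊢ Q ∨ S
Premise 1: the temperature is above 129°C → the temperature is above 116°C
Premise 2: the temperature is at most 129°C → the temperature is at most 145°C
Premise 3: the temperature is above 129°C ∨ the temperature is at most 129°C
Case 1: Assuming the temperature is above 129°C, then by Premise 1, the temperature is above 116°C.
Case 2: Assuming the temperature is at most 129°C, then by Premise 2, the temperature is at most 145°C.
Since one of the temperature is above 129°C or the temperature is at most 129°C must hold, we get the temperature is above 116°C or the temperature is at most 145°C.

The temperature is above 116°C or the temperature is at most 145°C.


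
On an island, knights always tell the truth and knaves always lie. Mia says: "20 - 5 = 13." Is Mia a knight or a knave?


Statement: "20 - 5 = 13."
Actual: 20 - 5 = 15
Claimed: 13
Statement is FALSE → Mia lies → Knave

Knave


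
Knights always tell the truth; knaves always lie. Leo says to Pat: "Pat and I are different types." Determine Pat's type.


Leo says: "Pat and I are different types."
Case 1: Leo is a Knight (truth-teller)
  Statement is true → they ARE different → Pat is a Knave
Case 2: Leo is a Knave (liar)
  Statement is false → they are NOT different → Pat is a Knave
In both cases, Pat is a Knave.

Knave


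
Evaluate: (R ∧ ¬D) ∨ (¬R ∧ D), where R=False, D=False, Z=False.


R = False, D = False, Z = False
Expression: (R ∧ ¬D) ∨ (¬R ∧ D)
Step 1: ¬D = NOT False = True
Step 2: R ∧ ¬D = False AND True = False
Step 3: ¬R = NOT False = True
Step 4: ¬R ∧ D = True AND False = False
Step 5: (False) ∨ (False) = False OR False = False

False


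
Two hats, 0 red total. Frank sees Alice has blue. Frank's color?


Total red = 0, Alice = blue
Red accounted for: 0
Remaining for Frank: 0
Frank's hat is blue.

blue


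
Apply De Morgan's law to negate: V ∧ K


De Morgan's law: ¬(P ∧ Q) ≡ ¬P ∨ ¬Q
¬(V ∧ K) = ¬V ∨ ¬K

¬V ∨ ¬K


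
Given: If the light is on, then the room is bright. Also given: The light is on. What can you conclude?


Modus ponens: P → Q, P ⊢ Q
P: the light is on
Q: the room is bright
We have P → Q and P is true.
By modus ponens, Q must be true.

The room is bright


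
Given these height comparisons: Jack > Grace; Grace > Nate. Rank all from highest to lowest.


Constraints: Jack > Grace; Grace > Nate
Method: at each step, the next-highest is the one remaining person who never appears on the smaller side of a constraint between remaining people.
  Step 1: remaining {Jack, Grace, Nate}; on the smaller side: {Grace, Nate} → Jack is next (Jack > Grace).
  Step 2: remaining {Grace, Nate}; on the smaller side: {Nate} → Grace is next (Grace > Nate).
  Step 3: only Nate remains → lowest.
Final ranking (highest to lowest):

Jack > Grace > Nate


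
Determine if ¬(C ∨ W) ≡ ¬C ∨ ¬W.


Expression 1: ¬(C ∨ W)
Expression 2: ¬C ∨ ¬W
Truth table (C W | Expr1 Expr2):
  T T |   F     F
  T F |   F     T   ← differ
  F T |   F     T   ← differ
  F F |   T     T
Counterexample: C=T, W=F gives Expr1 = F but Expr2 = T, so the expressions are NOT logically equivalent.

No


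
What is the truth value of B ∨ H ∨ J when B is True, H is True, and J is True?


B = True, H = True, J = True
Step 1: B ∨ H = True OR True = True
Step 2: True ∨ J = True OR True = True
OR is true when at least one operand is true.

True


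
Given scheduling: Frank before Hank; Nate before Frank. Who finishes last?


Constraints: Frank before Hank; Nate before Frank
The last task can have nothing scheduled after it, so it must never appear on the left of a 'before'.
Tasks appearing before some other task: Frank, Nate.
The only task not in that list is Hank → it is last.

Hank


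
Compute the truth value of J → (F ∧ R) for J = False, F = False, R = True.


J = False, F = False, R = True
Step 1: F ∧ R = False AND True = False
Step 2: J → (False): false only when J=True and consequent=False.
Result: True

True


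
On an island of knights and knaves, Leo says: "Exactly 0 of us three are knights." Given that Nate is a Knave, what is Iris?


Leo claims exactly 0 knights among Leo, Nate, Iris.
Given: Nate is a Knave.

Case 1: Leo is a Knight (tells truth)
  Then exactly 0 of the three are knights.
  Counting Leo, Nate: 1 knight(s) so far. Need -1 more → impossible.
Case 2: Leo is a Knave (lies)
  Then the count is NOT 0.
  If Iris = Knave, count = 0 = 0 → claim would be true, contradicts lie.
  If Iris = Knight, count = 1 ≠ 0 → lie confirmed ✓

Iris is a Knight.

Knight


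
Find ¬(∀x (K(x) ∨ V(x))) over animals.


Original: ∀x (K(x) ∨ V(x))
Rule: ¬∀→∃, ¬∃→∀, negate predicate.
Negation: ∃x (¬K(x) ∧ ¬V(x))

∃x (¬K(x) ∧ ¬V(x))


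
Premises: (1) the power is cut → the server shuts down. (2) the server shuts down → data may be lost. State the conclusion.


Hypothetical syllogism: P → Q, Q → R ⊢ P → R
Premise 1: the power is cut → the server shuts down
Premise 2: the server shuts down → data may be lost
Chain the implications: the middle term (the server shuts down) links the two.
Conclusion: If the power is cut, then data may be lost.

If the power is cut, then data may be lost.


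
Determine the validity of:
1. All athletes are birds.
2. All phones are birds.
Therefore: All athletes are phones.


Premise 1: All athletes are birds.
Premise 2: All phones are birds.
Conclusion: All athletes are phones.
Fallacy: undistributed middle. birds is predicate in both.
Counterexample: athletes and phones could be disjoint subsets of birds.

Invalid


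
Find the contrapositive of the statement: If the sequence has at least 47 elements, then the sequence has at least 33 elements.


Original: If the sequence has at least 47 elements, then the sequence has at least 33 elements
Contrapositive: If ¬Q, then ¬P
Negate Q: not (the sequence has at least 33 elements)
Negate P: not (the sequence has at least 47 elements)

If not (the sequence has at least 33 elements), then not (the sequence has at least 47 elements).


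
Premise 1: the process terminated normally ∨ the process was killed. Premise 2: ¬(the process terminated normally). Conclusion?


Disjunctive syllogism: P ∨ Q, ¬P ⊢ Q
Disjunction: the process terminated normally ∨ the process was killed
We know it is not the case that the process terminated normally.
By disjunctive syllogism, the other disjunct must be true.

The process was killed


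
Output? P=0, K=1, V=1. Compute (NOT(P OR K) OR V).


P OR K = 1
NOT(1) = 0
0 OR 1 = 1

1


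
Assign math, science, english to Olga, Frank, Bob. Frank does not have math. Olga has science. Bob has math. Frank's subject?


From clues:
  Bob → math
  Olga → science
By elimination, Frank gets the remaining.

english


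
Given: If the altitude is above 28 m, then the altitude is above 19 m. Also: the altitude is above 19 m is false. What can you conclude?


Modus tollens: P → Q, ¬Q ⊢ ¬P
P: the altitude is above 28 m
Q: the altitude is above 19 m
We have P → Q and Q is false.
By modus tollens, P must be false.

It is not the case that the altitude is above 28 m


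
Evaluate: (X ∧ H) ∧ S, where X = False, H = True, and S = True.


X = False, H = True, S = True
Step 1: X ∧ H = False AND True = False
Step 2: False ∧ S = False AND True = False
AND is true only when ALL operands are true.

False


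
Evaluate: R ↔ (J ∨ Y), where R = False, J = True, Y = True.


R = False, J = True, Y = True
Step 1: J ∨ Y = True OR True = True
Step 2: R ↔ (True): true when both sides have same truth value.
Result: False ↔ True = False

False


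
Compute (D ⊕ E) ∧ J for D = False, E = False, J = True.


D = False, E = False, J = True
Step 1: D ⊕ E = False XOR False = False
Step 2: False ∧ J = False AND True = False
XOR true when exactly one of D,E is true; then AND with J.

False


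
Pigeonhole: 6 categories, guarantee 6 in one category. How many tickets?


Pigeonhole: to guarantee k in one of n categories, need (k-1)×n + 1.
k = 6, n = 6
Minimum = (6-1) × 6 + 1 = 5 × 6 + 1

31


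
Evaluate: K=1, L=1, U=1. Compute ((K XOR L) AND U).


K XOR L = 1^1 = 0
0 AND 1 = 0

0


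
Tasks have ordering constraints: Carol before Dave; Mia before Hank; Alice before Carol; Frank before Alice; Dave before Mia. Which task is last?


Constraints: Carol before Dave; Mia before Hank; Alice before Carol; Frank before Alice; Dave before Mia
The last task can have nothing scheduled after it, so it must never appear on the left of a 'before'.
Tasks appearing before some other task: Carol, Mia, Alice, Frank, Dave.
The only task not in that list is Hank → it is last.

Hank


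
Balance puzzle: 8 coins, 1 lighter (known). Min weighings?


Each weighing has 3 outcomes (left heavy / balance / right heavy), so k weighings distinguish at most 3^k cases; splitting into three near-equal groups achieves this.
Need 3^k ≥ 8: 3^1 = 3 < 8 ≤ 3^2 = 9
k = ⌈log₃(8)⌉ = 2

2


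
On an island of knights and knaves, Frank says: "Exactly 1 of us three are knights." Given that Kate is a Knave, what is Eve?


Frank claims exactly 1 knights among Frank, Kate, Eve.
Given: Kate is a Knave.

Case 1: Frank is a Knight (tells truth)
  Then exactly 1 of the three are knights.
  Counting Frank, Kate: 1 knight(s) so far. Need 0 more → Eve = Knave.
Case 2: Frank is a Knave (lies)
  Then the count is NOT 1.
  If Eve = Knight, count = 1 = 1 → claim would be true, contradicts lie.
  If Eve = Knave, count = 0 ≠ 1 → lie confirmed ✓

Eve is a Knave.

Knave


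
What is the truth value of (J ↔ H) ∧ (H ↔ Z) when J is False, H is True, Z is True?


J = False, H = True, Z = True
Step 1: J ↔ H is true when J and H have the same value. Result: False
Step 2: H ↔ Z is true when H and Z have the same value. Result: True
Step 3: False ∧ True = False

False


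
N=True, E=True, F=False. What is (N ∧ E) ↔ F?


N = True, E = True, F = False
Expression: (N ∧ E) ↔ F
Step 1: N ∧ E = True AND True = True
Step 2: (True) ↔ F = (True iff False) = False

False


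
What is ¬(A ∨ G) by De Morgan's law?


De Morgan's law: ¬(P ∨ Q) ≡ ¬P ∧ ¬Q
¬(A ∨ G) = ¬A ∧ ¬G

¬A ∧ ¬G


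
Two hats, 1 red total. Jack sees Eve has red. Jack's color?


Total red = 1, Eve = red
Red accounted for: 1
Remaining for Jack: 0
Jack's hat is blue.

blue


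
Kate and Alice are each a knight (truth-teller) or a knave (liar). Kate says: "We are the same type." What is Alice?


Kate says: "We are the same type."
Case 1: Kate is a Knight (truth-teller)
  Statement is true → they ARE the same → Alice is also a Knight
Case 2: Kate is a Knave (liar)
  Statement is false → they are NOT the same → Alice is a Knight
In both cases, Alice is a Knight.

Knight


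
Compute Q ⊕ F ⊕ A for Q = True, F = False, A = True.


Q = True, F = False, A = True
Step 1: Q ⊕ F = True XOR False = True
Step 2: True ⊕ A = True XOR True = False
XOR is true when an odd number of operands are true.

False


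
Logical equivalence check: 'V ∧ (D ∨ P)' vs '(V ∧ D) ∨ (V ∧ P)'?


Expression 1: V ∧ (D ∨ P)
Expression 2: (V ∧ D) ∨ (V ∧ P)
Truth table (V D P | Expr1 Expr2):
  T T T |   T     T
  T T F |   T     T
  T F T |   T     T
  T F F |   F     F
  F T T |   F     F
  F T F |   F     F
  F F T |   F     F
  F F F |   F     F
All 8 rows agree, so the expressions are logically equivalent.

Yes


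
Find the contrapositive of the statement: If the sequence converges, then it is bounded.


Original: If the sequence converges, then it is bounded
Contrapositive: If ¬Q, then ¬P
Negate Q: not (it is bounded)
Negate P: not (the sequence converges)

If not (it is bounded), then not (the sequence converges).


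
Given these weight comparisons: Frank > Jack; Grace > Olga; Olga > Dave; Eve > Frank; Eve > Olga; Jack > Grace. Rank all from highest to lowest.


Constraints: Frank > Jack; Grace > Olga; Olga > Dave; Eve > Frank; Eve > Olga; Jack > Grace
Method: at each step, the next-highest is the one remaining person who never appears on the smaller side of a constraint between remaining people.
  Step 1: remaining {Jack, Olga, Frank, Dave, Eve, Grace}; on the smaller side: {Jack, Olga, Frank, Dave, Grace} → Eve is next (Eve > Frank; Eve > Olga).
  Step 2: remaining {Jack, Olga, Frank, Dave, Grace}; on the smaller side: {Jack, Olga, Dave, Grace} → Frank is next (Frank > Jack).
  Step 3: remaining {Jack, Olga, Dave, Grace}; on the smaller side: {Olga, Dave, Grace} → Jack is next (Jack > Grace).
  Step 4: remaining {Olga, Dave, Grace}; on the smaller side: {Olga, Dave} → Grace is next (Grace > Olga).
  Step 5: remaining {Olga, Dave}; on the smaller side: {Dave} → Olga is next (Olga > Dave).
  Step 6: only Dave remains → lowest.
Final ranking (highest to lowest):

Eve > Frank > Jack > Grace > Olga > Dave
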